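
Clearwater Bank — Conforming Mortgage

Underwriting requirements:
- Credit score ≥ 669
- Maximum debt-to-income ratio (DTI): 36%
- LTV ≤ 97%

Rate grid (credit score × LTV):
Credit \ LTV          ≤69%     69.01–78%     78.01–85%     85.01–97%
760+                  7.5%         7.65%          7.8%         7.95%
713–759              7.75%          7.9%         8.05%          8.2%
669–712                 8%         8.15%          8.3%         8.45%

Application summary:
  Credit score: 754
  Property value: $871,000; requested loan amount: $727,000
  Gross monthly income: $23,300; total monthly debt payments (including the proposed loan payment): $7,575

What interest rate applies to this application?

8.05%

Credit score 754 ≥ 669; Debt-to-income = 7,575/23,300 = 32.5% — meets 36% limit
Loan-to-value = 727,000/871,000 = 83.5% — pass (97% max)
Score 754 is in the 713–759 band; LTV 83.5% is in the 78.01–85% band → 8.05%.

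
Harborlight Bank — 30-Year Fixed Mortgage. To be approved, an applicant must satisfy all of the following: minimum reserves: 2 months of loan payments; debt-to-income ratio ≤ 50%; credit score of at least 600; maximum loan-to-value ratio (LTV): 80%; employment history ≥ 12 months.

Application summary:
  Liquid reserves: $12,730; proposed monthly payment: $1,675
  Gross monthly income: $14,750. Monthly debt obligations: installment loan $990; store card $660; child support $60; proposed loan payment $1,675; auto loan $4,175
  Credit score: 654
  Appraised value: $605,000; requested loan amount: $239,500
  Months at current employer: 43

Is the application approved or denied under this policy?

Denied

Reserves = 12,730/1,675 = 7.6 months ≥ 2
Total monthly debts = (990 + 660 + 60 + 1,675 + 4,175) = 7,560. DTI: 7,560 ÷ 14,750 = 51.3%, exceeds the 50% cap
Credit score 654 ≥ 600 (meets)
Loan-to-value = 239,500/605,000 = 39.6% — pass (80% max)
Employment 43 ≥ 12 months
Fails on DTI.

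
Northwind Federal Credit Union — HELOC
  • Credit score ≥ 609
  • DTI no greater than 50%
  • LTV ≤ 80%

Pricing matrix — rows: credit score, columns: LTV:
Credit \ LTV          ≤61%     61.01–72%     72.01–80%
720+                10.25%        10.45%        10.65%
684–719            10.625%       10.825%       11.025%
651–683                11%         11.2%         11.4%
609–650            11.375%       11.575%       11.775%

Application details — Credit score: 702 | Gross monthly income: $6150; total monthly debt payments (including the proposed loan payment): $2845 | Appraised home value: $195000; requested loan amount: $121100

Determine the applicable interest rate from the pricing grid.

10.825%

Credit score 702 ≥ 609; Debt-to-income = 2,845/6,150 = 46.3% — meets 50% limit
LTV: 121,100 ÷ 195,000 = 62.1%, within 80% cap
Score 702 is in the 684–719 band; LTV 62.1% is in the 61.01–72% band → 10.825%.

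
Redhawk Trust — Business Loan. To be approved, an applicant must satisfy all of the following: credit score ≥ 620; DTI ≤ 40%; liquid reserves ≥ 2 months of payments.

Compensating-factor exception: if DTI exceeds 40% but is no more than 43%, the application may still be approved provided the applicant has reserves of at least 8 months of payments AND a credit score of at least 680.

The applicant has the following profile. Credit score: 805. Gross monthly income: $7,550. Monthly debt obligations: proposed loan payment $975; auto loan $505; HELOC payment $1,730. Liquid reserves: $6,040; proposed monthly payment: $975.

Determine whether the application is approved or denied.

Denied

Credit score 805 ≥ 620 (meets base)
Total debts = (975 + 505 + 1,730) = 3,210. DTI = 3,210/7,550 = 42.5% > 40% — standard DTI limit exceeded.
Liquid reserves cover 6,040/975 = 6.2 months — ≥ 2 required
DTI 42.5% is within the 40%–43% exception band; checking compensating factors.
Override check — reserves: 6.2 mo (short of 8); score: 805 (ok).
Compensating-factor requirement not fully met.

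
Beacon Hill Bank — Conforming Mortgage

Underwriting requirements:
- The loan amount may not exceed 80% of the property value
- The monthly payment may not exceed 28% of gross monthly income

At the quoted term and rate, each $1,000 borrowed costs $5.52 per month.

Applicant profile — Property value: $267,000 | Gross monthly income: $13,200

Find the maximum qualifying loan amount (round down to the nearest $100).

Payment cap: 28% × $13,200 = $3,696/month.
At $5.52 per $1,000, that supports 3,696/5.52 × 1,000 ≈ $669,565 → $669,500.
LTV cap: 80% × $267,000 = $213,600 → $213,600.
Binding constraint: loan-to-value.

$213,600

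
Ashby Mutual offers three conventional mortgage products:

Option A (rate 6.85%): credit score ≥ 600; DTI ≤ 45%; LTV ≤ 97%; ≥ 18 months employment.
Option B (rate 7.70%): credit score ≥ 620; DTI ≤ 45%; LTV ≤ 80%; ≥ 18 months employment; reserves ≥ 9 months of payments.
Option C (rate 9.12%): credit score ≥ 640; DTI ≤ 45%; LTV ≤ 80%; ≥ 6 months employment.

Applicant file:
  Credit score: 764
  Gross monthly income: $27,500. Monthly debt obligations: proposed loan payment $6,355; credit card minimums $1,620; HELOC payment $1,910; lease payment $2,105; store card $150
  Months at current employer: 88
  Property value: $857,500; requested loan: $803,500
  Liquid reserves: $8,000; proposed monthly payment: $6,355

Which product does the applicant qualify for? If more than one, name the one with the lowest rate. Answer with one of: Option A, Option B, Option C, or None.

Total debts = (6,355 + 1,620 + 1,910 + 2,105 + 150) = 12,140; DTI = 12,140/27,500 = 44.1%.
LTV = 803,500/857,500 = 93.7%.
Reserves = 8,000/6,355 = 1.3 months.
Option A: score 764 ≥ 600; DTI 44.1% ≤ 45%; LTV 93.7% ≤ 97%; employment 88 ≥ 18 mo → qualifies.
Option B: score 764 ≥ 620; DTI 44.1% ≤ 45%; LTV 93.7% > 80%; employment 88 ≥ 18 mo; reserves 1.3 < 9 mo → does not qualify.
Option C: score 764 ≥ 640; DTI 44.1% ≤ 45%; LTV 93.7% > 80%; employment 88 ≥ 6 mo → does not qualify.

Option A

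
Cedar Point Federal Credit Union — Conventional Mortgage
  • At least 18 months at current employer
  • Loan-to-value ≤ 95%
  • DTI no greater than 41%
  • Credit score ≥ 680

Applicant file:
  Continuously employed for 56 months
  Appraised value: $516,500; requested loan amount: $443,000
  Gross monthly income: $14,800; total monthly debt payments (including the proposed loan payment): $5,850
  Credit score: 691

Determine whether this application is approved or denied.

Employment 56 ≥ 18 months
Loan-to-value = 443,000/516,500 = 85.8% — pass (95% max)
DTI: 5,850 ÷ 14,800 = 39.5%, within the 41% cap
Credit score 691 ≥ 680 (meets)
All criteria satisfied.

Approved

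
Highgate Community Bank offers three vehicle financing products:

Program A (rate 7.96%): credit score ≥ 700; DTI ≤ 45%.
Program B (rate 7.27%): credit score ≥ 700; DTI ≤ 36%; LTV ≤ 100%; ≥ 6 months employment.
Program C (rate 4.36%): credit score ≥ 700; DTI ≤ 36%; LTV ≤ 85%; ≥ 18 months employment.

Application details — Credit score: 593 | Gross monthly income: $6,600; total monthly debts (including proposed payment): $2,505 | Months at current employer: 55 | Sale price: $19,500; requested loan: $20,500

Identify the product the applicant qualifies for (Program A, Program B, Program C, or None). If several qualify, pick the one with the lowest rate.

DTI = 2,505/6,600 = 38%.
LTV = 20,500/19,500 = 105.1%.
Program A: score 593 < 700; DTI 38% ≤ 45% → does not qualify.
Program B: score 593 < 700; DTI 38% > 36%; LTV 105.1% > 100%; employment 55 ≥ 6 mo → does not qualify.
Program C: score 593 < 700; DTI 38% > 36%; LTV 105.1% > 85%; employment 55 ≥ 18 mo → does not qualify.

None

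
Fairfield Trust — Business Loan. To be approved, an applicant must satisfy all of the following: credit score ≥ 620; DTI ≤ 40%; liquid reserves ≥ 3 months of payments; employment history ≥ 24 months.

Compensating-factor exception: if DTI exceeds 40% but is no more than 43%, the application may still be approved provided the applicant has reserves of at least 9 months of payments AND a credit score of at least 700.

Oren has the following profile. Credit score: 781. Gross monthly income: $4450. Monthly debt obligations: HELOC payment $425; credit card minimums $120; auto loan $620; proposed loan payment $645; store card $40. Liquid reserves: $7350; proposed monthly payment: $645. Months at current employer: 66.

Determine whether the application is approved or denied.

Approved

Credit score 781 ≥ 620 (meets base)
Total debts = (425 + 120 + 620 + 645 + 40) = 1,850. DTI = 1,850/4,450 = 41.6% > 40% — standard DTI limit exceeded.
Liquid reserves cover 7,350/645 = 11.4 months — ≥ 3 required
Employment 66 ≥ 24 months
41.6% falls in the override range (40%–43%), so the compensating-factor test applies.
Override check — reserves: 11.4 mo (ok); score: 781 (ok).
Both override conditions satisfied; DTI exception granted.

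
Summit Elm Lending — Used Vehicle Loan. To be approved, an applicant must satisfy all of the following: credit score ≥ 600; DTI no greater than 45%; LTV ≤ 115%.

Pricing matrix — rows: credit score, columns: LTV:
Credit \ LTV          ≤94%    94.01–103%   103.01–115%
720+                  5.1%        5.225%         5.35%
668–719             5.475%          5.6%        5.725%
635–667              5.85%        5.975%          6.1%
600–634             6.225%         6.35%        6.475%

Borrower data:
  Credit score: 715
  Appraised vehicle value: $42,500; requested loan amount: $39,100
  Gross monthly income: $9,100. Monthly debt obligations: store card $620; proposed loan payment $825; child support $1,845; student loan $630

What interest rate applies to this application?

5.475%

Credit score 715 ≥ 600; Total monthly debts = (620 + 825 + 1,845 + 630) = 3,920. DTI = 3,920/9,100 = 43.1% ≤ 45%
LTV = 39,100/42,500 = 92% ≤ 115%
Score 715 is in the 668–719 band; LTV 92% is in the ≤94% band → 5.475%.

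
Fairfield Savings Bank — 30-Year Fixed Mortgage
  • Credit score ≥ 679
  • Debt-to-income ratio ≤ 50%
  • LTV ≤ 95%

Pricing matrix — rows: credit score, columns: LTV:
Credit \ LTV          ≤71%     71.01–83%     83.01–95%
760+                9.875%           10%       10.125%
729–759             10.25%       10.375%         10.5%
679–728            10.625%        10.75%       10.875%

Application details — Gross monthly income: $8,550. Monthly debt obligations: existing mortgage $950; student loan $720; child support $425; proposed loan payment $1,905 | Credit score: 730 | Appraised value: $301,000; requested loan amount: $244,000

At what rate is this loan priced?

10.375%

Credit score 730 ≥ 679; Total monthly debts = (950 + 720 + 425 + 1,905) = 4,000. DTI = 4,000/8,550 = 46.8% ≤ 50%
Loan-to-value = 244,000/301,000 = 81.1% — pass (95% max)
Row: 730 falls in 729–759. Column: 81.1% falls in 71.01–83%. Rate = 10.375%.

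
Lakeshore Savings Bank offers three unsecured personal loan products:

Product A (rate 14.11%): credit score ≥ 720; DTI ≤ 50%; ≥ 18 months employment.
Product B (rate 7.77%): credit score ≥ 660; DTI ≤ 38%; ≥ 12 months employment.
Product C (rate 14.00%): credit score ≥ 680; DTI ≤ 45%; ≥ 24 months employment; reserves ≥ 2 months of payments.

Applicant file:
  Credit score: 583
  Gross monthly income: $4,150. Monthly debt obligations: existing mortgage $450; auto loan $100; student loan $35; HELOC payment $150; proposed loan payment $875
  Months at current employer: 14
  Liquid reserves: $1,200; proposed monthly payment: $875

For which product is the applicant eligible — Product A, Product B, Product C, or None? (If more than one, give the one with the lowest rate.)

Total debts = (450 + 100 + 35 + 150 + 875) = 1,610; DTI = 1,610/4,150 = 38.8%.
Reserves = 1,200/875 = 1.4 months.
Product A: score 583 < 720; DTI 38.8% ≤ 50%; employment 14 < 18 mo → does not qualify.
Product B: score 583 < 660; DTI 38.8% > 38%; employment 14 ≥ 12 mo → does not qualify.
Product C: score 583 < 680; DTI 38.8% ≤ 45%; employment 14 < 24 mo; reserves 1.4 < 2 mo → does not qualify.

None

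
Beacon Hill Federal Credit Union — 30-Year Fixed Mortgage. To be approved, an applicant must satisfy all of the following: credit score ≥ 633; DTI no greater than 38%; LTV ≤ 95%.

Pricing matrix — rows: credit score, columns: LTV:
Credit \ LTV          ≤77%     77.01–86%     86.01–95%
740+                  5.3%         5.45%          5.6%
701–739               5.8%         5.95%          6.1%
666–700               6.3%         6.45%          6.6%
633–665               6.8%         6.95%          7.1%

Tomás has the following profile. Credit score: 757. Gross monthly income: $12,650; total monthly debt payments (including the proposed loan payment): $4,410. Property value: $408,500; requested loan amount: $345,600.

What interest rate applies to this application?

5.45%

Credit score 757 ≥ 633; DTI = 4,410/12,650 = 34.9% ≤ 38%
LTV: 345,600 ÷ 408,500 = 84.6%, within 95% cap
Credit 757 → row 740+; LTV 84.6% → column 77.01–86%. Grid cell → 5.45%.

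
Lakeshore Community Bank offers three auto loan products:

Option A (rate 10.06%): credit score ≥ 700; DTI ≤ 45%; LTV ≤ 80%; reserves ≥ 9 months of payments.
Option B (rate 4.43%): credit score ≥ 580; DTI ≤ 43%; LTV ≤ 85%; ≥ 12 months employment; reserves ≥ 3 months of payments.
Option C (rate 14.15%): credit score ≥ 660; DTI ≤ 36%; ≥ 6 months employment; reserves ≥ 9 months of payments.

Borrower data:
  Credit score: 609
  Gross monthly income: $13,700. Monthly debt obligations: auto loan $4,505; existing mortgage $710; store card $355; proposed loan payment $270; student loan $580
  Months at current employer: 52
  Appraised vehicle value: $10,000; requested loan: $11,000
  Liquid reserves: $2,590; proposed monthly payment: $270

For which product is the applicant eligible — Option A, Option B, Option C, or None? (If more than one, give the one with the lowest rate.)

None

Total debts = (4,505 + 710 + 355 + 270 + 580) = 6,420; DTI = 6,420/13,700 = 46.9%.
LTV = 11,000/10,000 = 110%.
Reserves = 2,590/270 = 9.6 months.
Option A: score 609 < 700; DTI 46.9% > 45%; LTV 110% > 80%; reserves 9.6 ≥ 9 mo → does not qualify.
Option B: score 609 ≥ 580; DTI 46.9% > 43%; LTV 110% > 85%; employment 52 ≥ 12 mo; reserves 9.6 ≥ 3 mo → does not qualify.
Option C: score 609 < 660; DTI 46.9% > 36%; employment 52 ≥ 6 mo; reserves 9.6 ≥ 9 mo → does not qualify.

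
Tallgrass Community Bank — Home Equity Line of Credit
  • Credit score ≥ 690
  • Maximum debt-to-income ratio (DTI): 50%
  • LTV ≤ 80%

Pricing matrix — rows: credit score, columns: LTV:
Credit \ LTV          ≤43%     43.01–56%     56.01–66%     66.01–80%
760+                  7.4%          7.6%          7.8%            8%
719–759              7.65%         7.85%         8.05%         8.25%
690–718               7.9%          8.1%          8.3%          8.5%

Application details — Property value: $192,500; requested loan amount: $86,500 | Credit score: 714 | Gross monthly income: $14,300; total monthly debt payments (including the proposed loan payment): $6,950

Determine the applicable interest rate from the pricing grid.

Credit score 714 ≥ 690; DTI: 6,950 ÷ 14,300 = 48.6%, within the 50% cap
Loan-to-value = 86,500/192,500 = 44.9% — pass (80% max)
Row: 714 falls in 690–718. Column: 44.9% falls in 43.01–56%. Rate = 8.1%.

8.1%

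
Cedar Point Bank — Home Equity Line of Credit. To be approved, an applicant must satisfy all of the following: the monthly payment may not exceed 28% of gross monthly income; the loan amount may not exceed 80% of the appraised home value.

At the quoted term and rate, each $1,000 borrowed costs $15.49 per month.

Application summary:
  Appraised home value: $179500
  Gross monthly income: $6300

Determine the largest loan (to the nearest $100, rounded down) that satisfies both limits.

Payment cap: 28% × $6,300 = $1,764/month.
At $15.49 per $1,000, that supports 1,764/15.49 × 1,000 ≈ $113,879 → $113,800.
LTV cap: 80% × $179,500 = $143,600 → $143,600.
Binding constraint: payment-to-income.

$113,800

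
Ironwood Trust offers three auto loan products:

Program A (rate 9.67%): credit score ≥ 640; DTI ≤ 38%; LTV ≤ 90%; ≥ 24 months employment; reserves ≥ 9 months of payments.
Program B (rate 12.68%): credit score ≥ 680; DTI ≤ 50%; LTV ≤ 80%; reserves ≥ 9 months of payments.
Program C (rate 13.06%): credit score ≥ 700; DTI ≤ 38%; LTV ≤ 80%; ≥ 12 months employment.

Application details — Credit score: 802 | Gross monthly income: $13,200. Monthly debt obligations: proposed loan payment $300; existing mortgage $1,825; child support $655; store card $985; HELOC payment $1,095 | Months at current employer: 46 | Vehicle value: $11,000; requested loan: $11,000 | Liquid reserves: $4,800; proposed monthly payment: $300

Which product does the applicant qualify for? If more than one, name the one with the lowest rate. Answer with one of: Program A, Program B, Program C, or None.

Total debts = (300 + 1,825 + 655 + 985 + 1,095) = 4,860; DTI = 4,860/13,200 = 36.8%.
LTV = 11,000/11,000 = 100%.
Reserves = 4,800/300 = 16.0 months.
Program A: score 802 ≥ 640; DTI 36.8% ≤ 38%; LTV 100% > 90%; employment 46 ≥ 24 mo; reserves 16.0 ≥ 9 mo → does not qualify.
Program B: score 802 ≥ 680; DTI 36.8% ≤ 50%; LTV 100% > 80%; reserves 16.0 ≥ 9 mo → does not qualify.
Program C: score 802 ≥ 700; DTI 36.8% ≤ 38%; LTV 100% > 80%; employment 46 ≥ 12 mo → does not qualify.

None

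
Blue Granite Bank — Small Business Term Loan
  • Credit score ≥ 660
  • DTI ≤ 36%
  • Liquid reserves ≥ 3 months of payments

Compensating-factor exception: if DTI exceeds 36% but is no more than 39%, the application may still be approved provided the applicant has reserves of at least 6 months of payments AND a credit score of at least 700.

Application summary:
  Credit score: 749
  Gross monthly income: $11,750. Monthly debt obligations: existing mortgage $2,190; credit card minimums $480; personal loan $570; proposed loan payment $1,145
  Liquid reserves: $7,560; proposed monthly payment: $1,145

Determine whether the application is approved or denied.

Credit score 749 ≥ 660 (meets base)
Total debts = (2,190 + 480 + 570 + 1,145) = 4,385. DTI = 4,385/11,750 = 37.3% > 36% — standard DTI limit exceeded.
Liquid reserves cover 7,560/1,145 = 6.6 months — ≥ 3 required
37.3% falls in the override range (36%–39%), so the compensating-factor test applies.
Override check — reserves: 6.6 mo (ok); score: 749 (ok).
Both compensating conditions met → exception applies.

Approved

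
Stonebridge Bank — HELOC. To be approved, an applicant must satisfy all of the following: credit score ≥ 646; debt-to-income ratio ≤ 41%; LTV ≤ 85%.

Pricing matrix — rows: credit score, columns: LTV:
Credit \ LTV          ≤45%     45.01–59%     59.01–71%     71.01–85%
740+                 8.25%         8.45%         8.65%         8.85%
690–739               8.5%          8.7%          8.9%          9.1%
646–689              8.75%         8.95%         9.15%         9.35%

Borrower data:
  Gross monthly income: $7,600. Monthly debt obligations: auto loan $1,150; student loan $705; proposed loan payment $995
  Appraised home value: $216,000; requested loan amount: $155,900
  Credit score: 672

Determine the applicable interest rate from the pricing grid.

Credit score 672 ≥ 646; Total monthly debts = (1,150 + 705 + 995) = 2,850. DTI = 2,850/7,600 = 37.5% ≤ 41%
LTV: 155,900 ÷ 216,000 = 72.2%, within 85% cap
Credit 672 → row 646–689; LTV 72.2% → column 71.01–85%. Grid cell → 9.35%.

9.35%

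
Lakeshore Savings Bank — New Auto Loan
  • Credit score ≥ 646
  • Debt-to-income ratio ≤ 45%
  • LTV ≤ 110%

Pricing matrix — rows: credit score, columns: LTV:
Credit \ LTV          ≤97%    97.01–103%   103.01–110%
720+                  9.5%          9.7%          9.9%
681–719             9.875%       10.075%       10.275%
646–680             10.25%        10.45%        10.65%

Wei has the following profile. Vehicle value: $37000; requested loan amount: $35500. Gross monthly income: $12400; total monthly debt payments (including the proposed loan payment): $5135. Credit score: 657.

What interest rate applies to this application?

Credit score 657 ≥ 646; DTI = 5,135/12,400 = 41.4% ≤ 45%
Loan-to-value = 35,500/37,000 = 95.9% — pass (110% max)
Credit 657 → row 646–680; LTV 95.9% → column ≤97%. Grid cell → 10.25%.

10.25%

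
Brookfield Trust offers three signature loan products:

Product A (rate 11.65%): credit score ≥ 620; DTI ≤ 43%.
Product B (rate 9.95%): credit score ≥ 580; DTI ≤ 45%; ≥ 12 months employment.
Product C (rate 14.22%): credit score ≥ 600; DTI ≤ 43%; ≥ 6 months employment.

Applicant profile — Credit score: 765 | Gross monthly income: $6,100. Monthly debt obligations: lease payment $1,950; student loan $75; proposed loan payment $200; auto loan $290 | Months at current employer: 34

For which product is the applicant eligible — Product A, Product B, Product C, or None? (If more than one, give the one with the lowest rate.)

Product B

Total debts = (1,950 + 75 + 200 + 290) = 2,515; DTI = 2,515/6,100 = 41.2%.
Product A: score 765 ≥ 620; DTI 41.2% ≤ 43% → qualifies.
Product B: score 765 ≥ 580; DTI 41.2% ≤ 45%; employment 34 ≥ 12 mo → qualifies.
Product C: score 765 ≥ 600; DTI 41.2% ≤ 43%; employment 34 ≥ 6 mo → qualifies.
Qualifying: Product A, Product B, Product C. Lowest rate is 9.95% → Product B.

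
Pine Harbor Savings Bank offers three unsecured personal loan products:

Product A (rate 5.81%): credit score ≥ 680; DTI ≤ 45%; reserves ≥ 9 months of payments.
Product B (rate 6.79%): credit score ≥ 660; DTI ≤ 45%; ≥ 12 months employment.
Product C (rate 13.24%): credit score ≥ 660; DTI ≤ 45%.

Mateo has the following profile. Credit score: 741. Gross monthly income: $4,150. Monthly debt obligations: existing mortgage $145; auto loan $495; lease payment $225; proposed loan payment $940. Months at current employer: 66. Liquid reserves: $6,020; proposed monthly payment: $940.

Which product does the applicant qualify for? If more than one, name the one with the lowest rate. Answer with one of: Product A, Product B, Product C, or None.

Total debts = (145 + 495 + 225 + 940) = 1,805; DTI = 1,805/4,150 = 43.5%.
Reserves = 6,020/940 = 6.4 months.
Product A: score 741 ≥ 680; DTI 43.5% ≤ 45%; reserves 6.4 < 9 mo → does not qualify.
Product B: score 741 ≥ 660; DTI 43.5% ≤ 45%; employment 66 ≥ 12 mo → qualifies.
Product C: score 741 ≥ 660; DTI 43.5% ≤ 45% → qualifies.
Qualifying: Product B, Product C. Lowest rate is 6.79% → Product B.

Product B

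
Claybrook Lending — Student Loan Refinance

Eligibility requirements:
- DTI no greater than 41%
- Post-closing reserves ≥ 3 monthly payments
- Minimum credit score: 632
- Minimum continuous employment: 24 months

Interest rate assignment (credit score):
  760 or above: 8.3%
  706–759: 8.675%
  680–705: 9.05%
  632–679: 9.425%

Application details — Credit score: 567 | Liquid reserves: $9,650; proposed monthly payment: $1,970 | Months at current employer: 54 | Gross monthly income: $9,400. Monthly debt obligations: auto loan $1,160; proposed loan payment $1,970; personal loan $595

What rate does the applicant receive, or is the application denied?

Credit score 567 < 632 (below minimum)
Employment 54 ≥ 24 months
Liquid reserves cover 9,650/1,970 = 4.9 months — ≥ 3 required
Total monthly debts = (1,160 + 1,970 + 595) = 3,725. Debt-to-income = 3,725/9,400 = 39.6% — meets 41% limit
Not all requirements met → denied.

Denied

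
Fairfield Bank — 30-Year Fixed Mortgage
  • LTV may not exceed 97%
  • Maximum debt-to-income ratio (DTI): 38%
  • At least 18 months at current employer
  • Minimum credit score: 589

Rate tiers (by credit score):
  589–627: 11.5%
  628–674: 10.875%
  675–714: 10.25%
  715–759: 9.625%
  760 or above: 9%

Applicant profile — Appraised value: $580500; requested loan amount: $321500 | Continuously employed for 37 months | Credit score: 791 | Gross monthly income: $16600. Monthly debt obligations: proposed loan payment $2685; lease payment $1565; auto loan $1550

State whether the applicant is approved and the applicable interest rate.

Approved at 9%

Credit score 791 ≥ 589 (meets minimum)
LTV = 321,500/580,500 = 55.4% ≤ 97%
Total monthly debts = (2,685 + 1,565 + 1,550) = 5,800. DTI = 5,800/16,600 = 34.9% ≤ 38%
Employment 37 ≥ 18 months
All requirements met. Score 791 falls in the 760 or above tier → 9%.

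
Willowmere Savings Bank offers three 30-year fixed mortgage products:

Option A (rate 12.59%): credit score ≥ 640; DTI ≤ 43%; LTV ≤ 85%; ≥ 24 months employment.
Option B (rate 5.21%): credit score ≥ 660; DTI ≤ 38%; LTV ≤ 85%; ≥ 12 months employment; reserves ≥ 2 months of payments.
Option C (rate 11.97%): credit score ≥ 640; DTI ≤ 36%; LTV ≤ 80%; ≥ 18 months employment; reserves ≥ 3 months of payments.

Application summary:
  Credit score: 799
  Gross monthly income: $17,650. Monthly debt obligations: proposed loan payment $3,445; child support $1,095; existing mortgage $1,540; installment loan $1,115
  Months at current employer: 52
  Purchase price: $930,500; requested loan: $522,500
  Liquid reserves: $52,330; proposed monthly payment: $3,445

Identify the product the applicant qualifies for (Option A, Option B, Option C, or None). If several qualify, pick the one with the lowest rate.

Option A

Total debts = (3,445 + 1,095 + 1,540 + 1,115) = 7,195; DTI = 7,195/17,650 = 40.8%.
LTV = 522,500/930,500 = 56.2%.
Reserves = 52,330/3,445 = 15.2 months.
Option A: score 799 ≥ 640; DTI 40.8% ≤ 43%; LTV 56.2% ≤ 85%; employment 52 ≥ 24 mo → qualifies.
Option B: score 799 ≥ 660; DTI 40.8% > 38%; LTV 56.2% ≤ 85%; employment 52 ≥ 12 mo; reserves 15.2 ≥ 2 mo → does not qualify.
Option C: score 799 ≥ 640; DTI 40.8% > 36%; LTV 56.2% ≤ 80%; employment 52 ≥ 18 mo; reserves 15.2 ≥ 3 mo → does not qualify.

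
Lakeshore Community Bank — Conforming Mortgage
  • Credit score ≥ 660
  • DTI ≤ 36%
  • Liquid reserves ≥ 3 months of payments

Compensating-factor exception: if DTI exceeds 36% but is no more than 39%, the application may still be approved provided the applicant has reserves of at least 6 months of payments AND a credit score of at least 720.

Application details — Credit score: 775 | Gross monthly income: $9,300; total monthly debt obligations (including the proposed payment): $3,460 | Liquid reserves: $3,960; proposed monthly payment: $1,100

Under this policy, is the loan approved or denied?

Denied

Credit score 775 ≥ 660 (meets base)
DTI = 3,460/9,300 = 37.2% > 36% — standard DTI limit exceeded.
Reserves = 3,960/1,100 = 3.6 months ≥ 3
37.2% falls in the override range (36%–39%), so the compensating-factor test applies.
Override check — reserves: 3.6 mo (short of 6); score: 775 (ok).
Override conditions not both satisfied; exception does not apply.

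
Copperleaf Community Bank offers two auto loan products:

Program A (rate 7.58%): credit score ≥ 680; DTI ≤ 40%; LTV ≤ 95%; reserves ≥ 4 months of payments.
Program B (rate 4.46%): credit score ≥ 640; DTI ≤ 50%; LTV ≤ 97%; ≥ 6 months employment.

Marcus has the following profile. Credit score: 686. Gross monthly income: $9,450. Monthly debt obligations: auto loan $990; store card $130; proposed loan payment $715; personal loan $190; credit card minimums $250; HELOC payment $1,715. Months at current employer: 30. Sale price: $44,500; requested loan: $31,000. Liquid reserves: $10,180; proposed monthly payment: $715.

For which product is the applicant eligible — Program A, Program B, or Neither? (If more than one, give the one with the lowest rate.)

Program B

Total debts = (990 + 130 + 715 + 190 + 250 + 1,715) = 3,990; DTI = 3,990/9,450 = 42.2%.
LTV = 31,000/44,500 = 69.7%.
Reserves = 10,180/715 = 14.2 months.
Program A: score 686 ≥ 680; DTI 42.2% > 40%; LTV 69.7% ≤ 95%; reserves 14.2 ≥ 4 mo → does not qualify.
Program B: score 686 ≥ 640; DTI 42.2% ≤ 50%; LTV 69.7% ≤ 97%; employment 30 ≥ 6 mo → qualifies.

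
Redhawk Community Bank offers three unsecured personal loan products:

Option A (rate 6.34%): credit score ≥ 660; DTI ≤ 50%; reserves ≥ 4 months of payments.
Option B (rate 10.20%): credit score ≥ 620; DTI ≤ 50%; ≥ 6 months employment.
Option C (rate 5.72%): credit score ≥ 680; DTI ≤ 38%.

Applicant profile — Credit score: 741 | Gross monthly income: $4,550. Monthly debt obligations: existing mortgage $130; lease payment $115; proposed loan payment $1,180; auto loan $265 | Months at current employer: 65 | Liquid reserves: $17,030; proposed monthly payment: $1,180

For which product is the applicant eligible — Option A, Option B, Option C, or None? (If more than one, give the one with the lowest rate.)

Total debts = (130 + 115 + 1,180 + 265) = 1,690; DTI = 1,690/4,550 = 37.1%.
Reserves = 17,030/1,180 = 14.4 months.
Option A: score 741 ≥ 660; DTI 37.1% ≤ 50%; reserves 14.4 ≥ 4 mo → qualifies.
Option B: score 741 ≥ 620; DTI 37.1% ≤ 50%; employment 65 ≥ 6 mo → qualifies.
Option C: score 741 ≥ 680; DTI 37.1% ≤ 38% → qualifies.
Qualifying: Option A, Option B, Option C. Lowest rate is 5.72% → Option C.

Option C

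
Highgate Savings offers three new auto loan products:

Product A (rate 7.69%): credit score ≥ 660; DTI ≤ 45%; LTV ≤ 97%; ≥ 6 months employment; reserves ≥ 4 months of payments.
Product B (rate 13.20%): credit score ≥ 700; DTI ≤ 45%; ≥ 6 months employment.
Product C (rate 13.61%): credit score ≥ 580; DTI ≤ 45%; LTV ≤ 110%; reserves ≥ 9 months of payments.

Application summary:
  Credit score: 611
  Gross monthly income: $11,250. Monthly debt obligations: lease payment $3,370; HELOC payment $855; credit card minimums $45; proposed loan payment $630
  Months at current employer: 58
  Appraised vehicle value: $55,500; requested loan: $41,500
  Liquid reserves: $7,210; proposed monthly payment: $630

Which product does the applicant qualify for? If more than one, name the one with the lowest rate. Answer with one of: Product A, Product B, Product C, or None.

Product C

Total debts = (3,370 + 855 + 45 + 630) = 4,900; DTI = 4,900/11,250 = 43.6%.
LTV = 41,500/55,500 = 74.8%.
Reserves = 7,210/630 = 11.4 months.
Product A: score 611 < 660; DTI 43.6% ≤ 45%; LTV 74.8% ≤ 97%; employment 58 ≥ 6 mo; reserves 11.4 ≥ 4 mo → does not qualify.
Product B: score 611 < 700; DTI 43.6% ≤ 45%; employment 58 ≥ 6 mo → does not qualify.
Product C: score 611 ≥ 580; DTI 43.6% ≤ 45%; LTV 74.8% ≤ 110%; reserves 11.4 ≥ 9 mo → qualifies.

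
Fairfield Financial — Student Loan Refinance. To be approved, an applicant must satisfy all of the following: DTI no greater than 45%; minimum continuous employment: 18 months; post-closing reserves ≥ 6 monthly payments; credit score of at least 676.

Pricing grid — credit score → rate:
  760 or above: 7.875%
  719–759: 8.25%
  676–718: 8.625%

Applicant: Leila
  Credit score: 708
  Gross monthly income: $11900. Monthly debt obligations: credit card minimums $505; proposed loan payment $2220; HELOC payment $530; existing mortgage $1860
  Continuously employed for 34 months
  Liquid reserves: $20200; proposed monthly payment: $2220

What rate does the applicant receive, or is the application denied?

Credit score 708 ≥ 676 (meets minimum)
Total monthly debts = (505 + 2,220 + 530 + 1,860) = 5,115. DTI = 5,115/11,900 = 43% ≤ 45%
Reserves: 20,200 ÷ 2,220 = 9.1 months (meets 6-month minimum)
Employment 34 ≥ 18 months
All requirements met. Score 708 falls in the 676–718 tier → 8.625%.

Approved at 8.625%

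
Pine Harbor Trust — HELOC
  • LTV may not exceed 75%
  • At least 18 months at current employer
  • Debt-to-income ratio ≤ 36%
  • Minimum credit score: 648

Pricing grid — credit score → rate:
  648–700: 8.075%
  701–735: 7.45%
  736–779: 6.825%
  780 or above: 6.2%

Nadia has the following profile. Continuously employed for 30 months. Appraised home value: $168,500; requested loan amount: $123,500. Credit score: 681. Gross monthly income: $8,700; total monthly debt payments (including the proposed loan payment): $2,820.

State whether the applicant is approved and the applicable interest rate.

Credit score 681 ≥ 648 (meets minimum)
LTV: 123,500 ÷ 168,500 = 73.3%, within 75% cap
Debt-to-income = 2,820/8,700 = 32.4% — meets 36% limit
Employment 30 ≥ 18 months
All requirements met. Score 681 falls in the 648–700 tier → 8.075%.

Approved at 8.075%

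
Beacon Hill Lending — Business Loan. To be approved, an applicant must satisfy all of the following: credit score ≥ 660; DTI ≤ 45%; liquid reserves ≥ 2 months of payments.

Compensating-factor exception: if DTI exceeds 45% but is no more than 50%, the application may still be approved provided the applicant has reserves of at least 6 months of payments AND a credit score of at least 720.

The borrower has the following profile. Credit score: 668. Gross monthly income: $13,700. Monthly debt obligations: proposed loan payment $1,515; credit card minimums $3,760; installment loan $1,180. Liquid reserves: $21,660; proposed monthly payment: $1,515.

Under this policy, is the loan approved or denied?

Credit score 668 ≥ 660 (meets base)
Total debts = (1,515 + 3,760 + 1,180) = 6,455. DTI = 6,455/13,700 = 47.1% > 45% — standard DTI limit exceeded.
Reserves = 21,660/1,515 = 14.3 months ≥ 2
47.1% falls in the override range (45%–50%), so the compensating-factor test applies.
Reserves 14.3 ≥ 6 months; credit score 668 < 720.
Override conditions not both satisfied; exception does not apply.

Denied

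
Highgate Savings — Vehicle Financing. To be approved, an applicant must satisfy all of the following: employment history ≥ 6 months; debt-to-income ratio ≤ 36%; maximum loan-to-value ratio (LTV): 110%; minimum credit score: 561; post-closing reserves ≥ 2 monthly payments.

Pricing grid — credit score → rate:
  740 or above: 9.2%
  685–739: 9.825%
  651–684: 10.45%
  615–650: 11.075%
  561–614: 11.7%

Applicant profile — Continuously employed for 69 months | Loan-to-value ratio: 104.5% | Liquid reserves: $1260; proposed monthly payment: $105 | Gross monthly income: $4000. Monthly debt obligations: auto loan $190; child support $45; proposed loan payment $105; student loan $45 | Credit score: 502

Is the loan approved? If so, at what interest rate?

Denied

Credit score 502 < 561 (below minimum)
LTV 104.5% — within 110%
Reserves: 1,260 ÷ 105 = 12.0 months (meets 2-month minimum)
Employment 69 ≥ 6 months
Total monthly debts = (190 + 45 + 105 + 45) = 385. Debt-to-income = 385/4,000 = 9.6% — meets 36% limit
Not all requirements met → denied.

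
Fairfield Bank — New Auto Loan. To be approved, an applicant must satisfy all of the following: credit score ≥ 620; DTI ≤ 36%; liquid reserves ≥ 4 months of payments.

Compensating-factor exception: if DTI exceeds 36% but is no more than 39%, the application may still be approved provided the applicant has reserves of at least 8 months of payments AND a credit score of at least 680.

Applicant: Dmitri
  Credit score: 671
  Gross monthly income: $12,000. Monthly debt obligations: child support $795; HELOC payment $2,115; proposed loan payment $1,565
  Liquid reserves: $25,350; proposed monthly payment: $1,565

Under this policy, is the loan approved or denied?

Credit score 671 ≥ 620 (meets base)
Total debts = (795 + 2,115 + 1,565) = 4,475. DTI: 4,475 ÷ 12,000 = 37.3%, over the 36% base limit.
Liquid reserves cover 25,350/1,565 = 16.2 months — ≥ 4 required
DTI 37.3% is within the 36%–39% exception band; checking compensating factors.
Reserves 16.2 ≥ 8 months; credit score 671 < 680.
Override conditions not both satisfied; exception does not apply.

Denied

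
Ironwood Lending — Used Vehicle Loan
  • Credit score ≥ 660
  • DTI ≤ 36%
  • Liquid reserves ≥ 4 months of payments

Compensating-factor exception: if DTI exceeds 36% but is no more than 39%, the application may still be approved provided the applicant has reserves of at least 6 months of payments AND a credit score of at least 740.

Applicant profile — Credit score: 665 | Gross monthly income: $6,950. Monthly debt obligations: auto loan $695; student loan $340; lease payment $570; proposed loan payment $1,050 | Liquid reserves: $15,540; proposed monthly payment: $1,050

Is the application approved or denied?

Credit score 665 ≥ 660 (meets base)
Total debts = (695 + 340 + 570 + 1,050) = 2,655. DTI = 2,655/6,950 = 38.2% > 36% — standard DTI limit exceeded.
Reserves = 15,540/1,050 = 14.8 months ≥ 4
38.2% falls in the override range (36%–39%), so the compensating-factor test applies.
Override check — reserves: 14.8 mo (ok); score: 665 (below 740).
Override conditions not both satisfied; exception does not apply.

Denied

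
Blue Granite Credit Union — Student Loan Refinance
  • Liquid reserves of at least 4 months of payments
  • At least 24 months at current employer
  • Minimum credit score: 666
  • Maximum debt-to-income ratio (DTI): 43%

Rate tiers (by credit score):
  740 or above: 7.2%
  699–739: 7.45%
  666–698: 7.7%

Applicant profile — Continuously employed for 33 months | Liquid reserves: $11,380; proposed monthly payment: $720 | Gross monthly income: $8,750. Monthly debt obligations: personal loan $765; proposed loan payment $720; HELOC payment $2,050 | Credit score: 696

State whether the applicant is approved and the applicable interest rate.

Credit score 696 ≥ 666 (meets minimum)
Total monthly debts = (765 + 720 + 2,050) = 3,535. Debt-to-income = 3,535/8,750 = 40.4% — meets 43% limit
Employment 33 ≥ 24 months
Reserves: 11,380 ÷ 720 = 15.8 months (meets 4-month minimum)
All requirements met. Score 696 falls in the 666–698 tier → 7.7%.

Approved at 7.7%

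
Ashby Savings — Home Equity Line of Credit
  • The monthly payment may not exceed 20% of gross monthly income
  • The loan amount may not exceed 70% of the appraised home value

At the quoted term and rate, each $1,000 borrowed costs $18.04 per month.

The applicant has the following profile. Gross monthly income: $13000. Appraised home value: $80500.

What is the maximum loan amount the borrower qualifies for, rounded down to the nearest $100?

$56,300

Payment cap: 20% × $13,000 = $2,600/month.
At $18.04 per $1,000, that supports 2,600/18.04 × 1,000 ≈ $144,124 → $144,100.
LTV cap: 70% × $80,500 = $56,350 → $56,300.
Binding constraint: loan-to-value.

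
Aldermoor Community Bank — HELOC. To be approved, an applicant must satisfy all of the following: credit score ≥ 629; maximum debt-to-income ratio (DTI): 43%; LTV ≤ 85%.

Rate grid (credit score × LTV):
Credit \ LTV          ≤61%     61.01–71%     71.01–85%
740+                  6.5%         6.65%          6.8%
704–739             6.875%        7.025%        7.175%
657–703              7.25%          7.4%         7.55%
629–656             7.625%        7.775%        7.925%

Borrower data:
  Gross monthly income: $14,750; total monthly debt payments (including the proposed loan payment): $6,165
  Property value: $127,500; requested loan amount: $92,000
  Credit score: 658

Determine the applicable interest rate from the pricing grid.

7.55%

Credit score 658 ≥ 629; Debt-to-income = 6,165/14,750 = 41.8% — meets 43% limit
LTV: 92,000 ÷ 127,500 = 72.2%, within 85% cap
Row: 658 falls in 657–703. Column: 72.2% falls in 71.01–85%. Rate = 7.55%.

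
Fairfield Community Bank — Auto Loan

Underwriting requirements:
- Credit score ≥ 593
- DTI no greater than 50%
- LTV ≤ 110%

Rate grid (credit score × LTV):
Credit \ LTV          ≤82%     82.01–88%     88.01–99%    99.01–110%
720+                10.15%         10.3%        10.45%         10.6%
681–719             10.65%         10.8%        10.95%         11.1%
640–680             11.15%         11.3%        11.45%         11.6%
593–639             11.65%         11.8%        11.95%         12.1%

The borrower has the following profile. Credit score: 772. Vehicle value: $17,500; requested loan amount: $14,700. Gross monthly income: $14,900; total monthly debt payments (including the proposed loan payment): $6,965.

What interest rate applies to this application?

Credit score 772 ≥ 593; DTI: 6,965 ÷ 14,900 = 46.7%, within the 50% cap
LTV: 14,700 ÷ 17,500 = 84%, within 110% cap
Score 772 is in the 720+ band; LTV 84% is in the 82.01–88% band → 10.3%.

10.3%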